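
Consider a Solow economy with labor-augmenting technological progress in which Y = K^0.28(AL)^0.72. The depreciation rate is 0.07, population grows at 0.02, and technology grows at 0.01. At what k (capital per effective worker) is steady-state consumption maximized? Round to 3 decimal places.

n + g + δ = 0.02 + 0.01 + 0.07 = 0.1.
Setting f'(k) = n+g+δ gives 0.28·k^(0.28−1) = 0.1, hence k_gold = (0.28/0.1)^(1/0.72) ≈ 4.1788.

k_gold ≈ 4.179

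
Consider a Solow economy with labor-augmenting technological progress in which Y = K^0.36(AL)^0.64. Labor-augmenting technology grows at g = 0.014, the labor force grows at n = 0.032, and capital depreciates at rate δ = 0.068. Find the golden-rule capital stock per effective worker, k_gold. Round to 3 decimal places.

Capital per effective worker breaks even when investment replaces (n + g + δ)·k; here n + g + δ = 0.114.
Setting f'(k) = n+g+δ gives 0.36·k^(0.36−1) = 0.114, hence k_gold = (0.36/0.114)^(1/0.64) ≈ 6.0299.

k_gold ≈ 6.030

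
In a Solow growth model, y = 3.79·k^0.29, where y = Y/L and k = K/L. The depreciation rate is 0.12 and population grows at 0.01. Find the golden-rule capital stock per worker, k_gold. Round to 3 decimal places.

Capital per worker breaks even when investment replaces (n + δ)·k; here n + δ = 0.13.
Golden rule sets MPK = n+δ: 0.29·3.79·k^(0.29−1) = 0.13, so k_gold = (0.29·3.79/0.13)^(1/0.71) ≈ 20.2193.

k_gold ≈ 20.219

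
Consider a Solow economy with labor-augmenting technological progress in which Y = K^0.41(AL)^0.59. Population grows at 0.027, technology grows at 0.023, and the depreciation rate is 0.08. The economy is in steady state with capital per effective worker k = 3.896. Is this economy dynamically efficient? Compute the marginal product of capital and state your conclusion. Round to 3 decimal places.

The effective depreciation rate is n + g + δ = 0.027 + 0.023 + 0.08 = 0.13.
MPK = 0.41·k^(0.41−1) = 0.41·3.896^(-0.59) ≈ 0.1838.
MPK > 0.13, so the economy is dynamically efficient (under-saving).

dynamically efficient; MPK ≈ 0.184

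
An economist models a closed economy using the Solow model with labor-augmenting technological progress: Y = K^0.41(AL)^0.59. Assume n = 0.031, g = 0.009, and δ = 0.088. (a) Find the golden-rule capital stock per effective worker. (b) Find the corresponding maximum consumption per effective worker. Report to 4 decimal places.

Break-even investment rate: n + g + δ = 0.031 + 0.009 + 0.088 = 0.128.
Setting f'(k) = n+g+δ gives 0.41·k^(0.41−1) = 0.128, hence k_gold = (0.41/0.128)^(1/0.59) ≈ 7.1929.
y_gold = 7.1929^0.41 ≈ 2.2456; c_gold = y_gold − 0.128·k_gold ≈ 1.3249.

(a) k_gold ≈ 7.1929; (b) c_gold ≈ 1.3249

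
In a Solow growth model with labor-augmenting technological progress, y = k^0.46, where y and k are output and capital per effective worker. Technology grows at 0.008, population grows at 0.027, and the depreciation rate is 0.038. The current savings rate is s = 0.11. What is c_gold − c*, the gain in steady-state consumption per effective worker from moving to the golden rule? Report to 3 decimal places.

Δc ≈ 1.329

The effective depreciation rate is n + g + δ = 0.027 + 0.008 + 0.038 = 0.073.
Current steady state (s = 0.11): k* = (0.11/0.073)^(1/0.54) ≈ 2.1368, y* = 2.1368^0.46 ≈ 1.4180, c* = (1−0.11)·1.4180 ≈ 1.2621.
Setting f'(k) = n+g+δ gives 0.46·k^(0.46−1) = 0.073, hence k_gold = (0.46/0.073)^(1/0.54) ≈ 30.2298.
y_gold = 30.2298^0.46 ≈ 4.7973, c_gold = y_gold − 0.073·k_gold ≈ 2.5906.
Gain: Δc = 2.5906 − 1.2621 ≈ 1.3285.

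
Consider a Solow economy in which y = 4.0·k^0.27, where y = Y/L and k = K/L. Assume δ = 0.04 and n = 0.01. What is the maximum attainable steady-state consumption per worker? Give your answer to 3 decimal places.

Break-even investment rate: n + δ = 0.01 + 0.04 = 0.05.
Maximizing c = f(k) − (n+δ)·k gives f'(k) = n+δ, i.e. 0.27·4.0·k^(0.27−1) = 0.05, so k_gold = (0.27·4.0/0.05)^(1/0.73) ≈ 67.3006.
y_gold = 4.0·67.3006^0.27 ≈ 12.4631.
c_gold = y_gold − (n+δ)·k_gold = 12.4631 − 0.05·67.3006 ≈ 9.0980.

c_gold ≈ 9.098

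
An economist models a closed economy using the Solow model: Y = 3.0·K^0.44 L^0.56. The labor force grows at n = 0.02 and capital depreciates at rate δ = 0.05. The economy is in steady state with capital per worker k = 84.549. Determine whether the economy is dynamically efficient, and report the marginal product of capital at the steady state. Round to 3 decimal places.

dynamically efficient; MPK ≈ 0.110

n + δ = 0.02 + 0.05 = 0.07.
MPK = 0.44·3.0·k^(0.44−1) = 0.44·3.0·84.549^(-0.56) ≈ 0.1100.
MPK > 0.07, so the economy is dynamically efficient (under-saving).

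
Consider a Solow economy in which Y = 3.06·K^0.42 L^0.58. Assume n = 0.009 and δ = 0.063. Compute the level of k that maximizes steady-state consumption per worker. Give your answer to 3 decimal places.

k_gold ≈ 143.879

Break-even investment rate: n + δ = 0.009 + 0.063 = 0.072.
At the golden rule the marginal product of capital equals n+δ: 0.42·3.06·k^(0.42−1) = 0.072. Solving, k_gold = (0.42·3.06/0.072)^(1/0.58) ≈ 143.8788.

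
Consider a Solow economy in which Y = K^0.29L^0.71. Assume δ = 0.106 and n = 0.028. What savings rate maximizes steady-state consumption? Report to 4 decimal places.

s_gold = 0.2900

n + δ = 0.028 + 0.106 = 0.134.
At the golden rule MPK = n+δ, and in any Cobb-Douglas steady state s = (n+δ)·k/y = MPK·k/y = capital's share 0.29.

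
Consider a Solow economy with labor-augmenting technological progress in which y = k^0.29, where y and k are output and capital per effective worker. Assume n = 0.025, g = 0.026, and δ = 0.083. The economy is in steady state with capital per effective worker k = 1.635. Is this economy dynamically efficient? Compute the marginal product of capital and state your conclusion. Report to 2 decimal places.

dynamically efficient; MPK ≈ 0.20

Break-even investment rate: n + g + δ = 0.025 + 0.026 + 0.083 = 0.134.
MPK = 0.29·k^(0.29−1) = 0.29·1.635^(-0.71) ≈ 0.2046.
MPK > 0.134, so the economy is dynamically efficient (under-saving).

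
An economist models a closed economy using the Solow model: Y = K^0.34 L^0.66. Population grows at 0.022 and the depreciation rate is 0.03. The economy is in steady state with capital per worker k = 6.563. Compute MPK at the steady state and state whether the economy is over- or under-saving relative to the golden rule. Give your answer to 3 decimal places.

Capital per worker breaks even when investment replaces (n + δ)·k; here n + δ = 0.052.
MPK = 0.34·k^(0.34−1) = 0.34·6.563^(-0.66) ≈ 0.0982.
MPK > 0.052, so the economy is dynamically efficient (under-saving).

under-saving; MPK ≈ 0.098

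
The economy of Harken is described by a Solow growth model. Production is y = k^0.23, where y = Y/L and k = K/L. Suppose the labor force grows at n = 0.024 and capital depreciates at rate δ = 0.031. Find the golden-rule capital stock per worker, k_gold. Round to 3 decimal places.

The effective depreciation rate is n + δ = 0.024 + 0.031 = 0.055.
At the golden rule the marginal product of capital equals n+δ: 0.23·k^(0.23−1) = 0.055. Solving, k_gold = (0.23/0.055)^(1/0.77) ≈ 6.4116.

k_gold ≈ 6.412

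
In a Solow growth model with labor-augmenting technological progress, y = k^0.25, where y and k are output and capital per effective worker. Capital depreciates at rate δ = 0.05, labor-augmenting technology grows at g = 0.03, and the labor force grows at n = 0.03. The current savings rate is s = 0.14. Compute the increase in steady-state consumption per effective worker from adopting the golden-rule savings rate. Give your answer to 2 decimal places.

Δc ≈ 0.05

The effective depreciation rate is n + g + δ = 0.03 + 0.03 + 0.05 = 0.11.
Current steady state (s = 0.14): k* = (0.14/0.11)^(1/0.75) ≈ 1.3793, y* = 1.3793^0.25 ≈ 1.0837, c* = (1−0.14)·1.0837 ≈ 0.9320.
Setting f'(k) = n+g+δ gives 0.25·k^(0.25−1) = 0.11, hence k_gold = (0.25/0.11)^(1/0.75) ≈ 2.9881.
y_gold = 2.9881^0.25 ≈ 1.3148, c_gold = y_gold − 0.11·k_gold ≈ 0.9861.
Gain: Δc = 0.9861 − 0.9320 ≈ 0.0541.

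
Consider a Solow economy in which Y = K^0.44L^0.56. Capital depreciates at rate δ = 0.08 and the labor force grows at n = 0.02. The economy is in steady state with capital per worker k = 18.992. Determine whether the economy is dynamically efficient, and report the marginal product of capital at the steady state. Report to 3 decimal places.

dynamically inefficient; MPK ≈ 0.085

Break-even investment rate: n + δ = 0.02 + 0.08 = 0.1.
MPK = 0.44·k^(0.44−1) = 0.44·18.992^(-0.56) ≈ 0.0846.
MPK < 0.1, so the economy is dynamically inefficient (over-saving).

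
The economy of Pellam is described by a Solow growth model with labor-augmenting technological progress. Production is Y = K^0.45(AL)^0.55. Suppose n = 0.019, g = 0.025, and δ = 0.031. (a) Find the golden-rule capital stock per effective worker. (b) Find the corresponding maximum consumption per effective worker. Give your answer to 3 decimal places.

n + g + δ = 0.019 + 0.025 + 0.031 = 0.075.
Setting f'(k) = n+g+δ gives 0.45·k^(0.45−1) = 0.075, hence k_gold = (0.45/0.075)^(1/0.55) ≈ 25.9908.
y_gold = 25.9908^0.45 ≈ 4.3318; c_gold = y_gold − 0.075·k_gold ≈ 2.3825.

(a) k_gold ≈ 25.991; (b) c_gold ≈ 2.382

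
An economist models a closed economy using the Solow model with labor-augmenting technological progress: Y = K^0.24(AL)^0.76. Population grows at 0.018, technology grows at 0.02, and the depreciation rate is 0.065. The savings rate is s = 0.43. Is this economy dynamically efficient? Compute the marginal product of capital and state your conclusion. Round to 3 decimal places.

dynamically inefficient; MPK ≈ 0.057

Break-even investment rate: n + g + δ = 0.018 + 0.02 + 0.065 = 0.103.
Steady-state k*: s·k^0.24 = 0.103·k gives k* = (0.43/0.103)^(1/0.76) ≈ 6.5557.
MPK = 0.24·6.5557^(-0.76) ≈ 0.0575.
MPK < n+g+δ = 0.103, so the economy is dynamically inefficient (over-saving).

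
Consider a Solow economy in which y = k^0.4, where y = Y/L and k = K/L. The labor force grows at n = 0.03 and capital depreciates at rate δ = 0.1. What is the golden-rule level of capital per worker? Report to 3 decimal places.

Break-even investment rate: n + δ = 0.03 + 0.1 = 0.13.
Golden rule sets MPK = n+δ: 0.4·k^(0.4−1) = 0.13, so k_gold = (0.4/0.13)^(1/0.6) ≈ 6.5092.

k_gold ≈ 6.509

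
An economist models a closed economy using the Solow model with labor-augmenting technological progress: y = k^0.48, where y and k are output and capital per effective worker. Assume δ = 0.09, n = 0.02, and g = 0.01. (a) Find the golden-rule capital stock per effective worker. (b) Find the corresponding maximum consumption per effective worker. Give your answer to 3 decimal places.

Break-even investment rate: n + g + δ = 0.02 + 0.01 + 0.09 = 0.12.
Maximizing c = f(k) − (n+g+δ)·k gives f'(k) = n+g+δ, i.e. 0.48·k^(0.48−1) = 0.12, so k_gold = (0.48/0.12)^(1/0.52) ≈ 14.3816.
y_gold = 14.3816^0.48 ≈ 3.5954; c_gold = y_gold − 0.12·k_gold ≈ 1.8696.

(a) k_gold ≈ 14.382; (b) c_gold ≈ 1.870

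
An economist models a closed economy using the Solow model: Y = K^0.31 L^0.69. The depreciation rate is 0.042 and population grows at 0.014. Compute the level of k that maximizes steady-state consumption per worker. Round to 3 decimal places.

k_gold ≈ 11.942

n + δ = 0.014 + 0.042 = 0.056.
Maximizing c = f(k) − (n+δ)·k gives f'(k) = n+δ, i.e. 0.31·k^(0.31−1) = 0.056, so k_gold = (0.31/0.056)^(1/0.69) ≈ 11.9416.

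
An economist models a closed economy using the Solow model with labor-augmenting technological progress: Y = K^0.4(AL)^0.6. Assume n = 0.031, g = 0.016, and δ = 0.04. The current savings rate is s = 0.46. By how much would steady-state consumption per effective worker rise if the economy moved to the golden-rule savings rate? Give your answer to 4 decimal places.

Δc ≈ 0.0201

n + g + δ = 0.031 + 0.016 + 0.04 = 0.087.
Current steady state (s = 0.46): k* = (0.46/0.087)^(1/0.6) ≈ 16.0471, y* = 16.0471^0.4 ≈ 3.0350, c* = (1−0.46)·3.0350 ≈ 1.6389.
Golden rule sets MPK = n+g+δ: 0.4·k^(0.4−1) = 0.087, so k_gold = (0.4/0.087)^(1/0.6) ≈ 12.7126.
y_gold = 12.7126^0.4 ≈ 2.7650, c_gold = y_gold − 0.087·k_gold ≈ 1.6590.
Gain: Δc = 1.6590 − 1.6389 ≈ 0.0201.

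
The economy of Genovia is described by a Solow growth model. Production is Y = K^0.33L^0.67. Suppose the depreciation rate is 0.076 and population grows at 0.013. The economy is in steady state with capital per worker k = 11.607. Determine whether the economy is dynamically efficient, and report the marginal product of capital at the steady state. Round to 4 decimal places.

dynamically inefficient; MPK ≈ 0.0638

n + δ = 0.013 + 0.076 = 0.089.
MPK = 0.33·k^(0.33−1) = 0.33·11.607^(-0.67) ≈ 0.0638.
MPK < 0.089, so the economy is dynamically inefficient (over-saving).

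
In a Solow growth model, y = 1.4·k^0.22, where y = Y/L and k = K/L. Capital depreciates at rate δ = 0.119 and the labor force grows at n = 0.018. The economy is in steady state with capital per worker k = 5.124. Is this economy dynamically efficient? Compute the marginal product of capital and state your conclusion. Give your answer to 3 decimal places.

dynamically inefficient; MPK ≈ 0.086

Capital per worker breaks even when investment replaces (n + δ)·k; here n + δ = 0.137.
MPK = 0.22·1.4·k^(0.22−1) = 0.22·1.4·5.124^(-0.78) ≈ 0.0861.
MPK < 0.137, so the economy is dynamically inefficient (over-saving).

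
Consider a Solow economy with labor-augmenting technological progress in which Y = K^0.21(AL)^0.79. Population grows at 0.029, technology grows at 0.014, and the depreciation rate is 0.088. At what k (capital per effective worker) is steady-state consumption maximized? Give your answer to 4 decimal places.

The effective depreciation rate is n + g + δ = 0.029 + 0.014 + 0.088 = 0.131.
Golden rule sets MPK = n+g+δ: 0.21·k^(0.21−1) = 0.131, so k_gold = (0.21/0.131)^(1/0.79) ≈ 1.8173.

k_gold ≈ 1.8173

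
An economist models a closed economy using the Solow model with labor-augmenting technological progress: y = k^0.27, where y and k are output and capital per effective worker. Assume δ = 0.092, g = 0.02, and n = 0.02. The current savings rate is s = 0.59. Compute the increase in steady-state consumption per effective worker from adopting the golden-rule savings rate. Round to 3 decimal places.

Break-even investment rate: n + g + δ = 0.02 + 0.02 + 0.092 = 0.132.
Current steady state (s = 0.59): k* = (0.59/0.132)^(1/0.73) ≈ 7.7766, y* = 7.7766^0.27 ≈ 1.7399, c* = (1−0.59)·1.7399 ≈ 0.7133.
Golden rule sets MPK = n+g+δ: 0.27·k^(0.27−1) = 0.132, so k_gold = (0.27/0.132)^(1/0.73) ≈ 2.6653.
y_gold = 2.6653^0.27 ≈ 1.3030, c_gold = y_gold − 0.132·k_gold ≈ 0.9512.
Gain: Δc = 0.9512 − 0.7133 ≈ 0.2379.

Δc ≈ 0.238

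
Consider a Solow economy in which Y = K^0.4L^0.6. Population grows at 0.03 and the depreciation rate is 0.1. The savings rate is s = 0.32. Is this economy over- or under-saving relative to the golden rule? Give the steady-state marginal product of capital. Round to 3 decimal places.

n + δ = 0.03 + 0.1 = 0.13.
Steady-state k*: s·k^0.4 = 0.13·k gives k* = (0.32/0.13)^(1/0.6) ≈ 4.4876.
MPK = 0.4·4.4876^(-0.6) ≈ 0.1625.
MPK > n+δ = 0.13, so the economy is dynamically efficient (under-saving).

under-saving; MPK ≈ 0.163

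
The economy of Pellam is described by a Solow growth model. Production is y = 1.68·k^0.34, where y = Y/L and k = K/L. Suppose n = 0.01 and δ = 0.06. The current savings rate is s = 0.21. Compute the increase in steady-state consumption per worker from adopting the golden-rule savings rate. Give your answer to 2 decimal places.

Break-even investment rate: n + δ = 0.01 + 0.06 = 0.07.
Current steady state (s = 0.21): k* = (0.21·1.68/0.07)^(1/0.66) ≈ 11.5955, y* = 1.68·11.5955^0.34 ≈ 3.8652, c* = (1−0.21)·3.8652 ≈ 3.0535.
Maximizing c = f(k) − (n+δ)·k gives f'(k) = n+δ, i.e. 0.34·1.68·k^(0.34−1) = 0.07, so k_gold = (0.34·1.68/0.07)^(1/0.66) ≈ 24.0629.
y_gold = 1.68·24.0629^0.34 ≈ 4.9541, c_gold = y_gold − 0.07·k_gold ≈ 3.2697.
Gain: Δc = 3.2697 − 3.0535 ≈ 0.2163.

Δc ≈ 0.22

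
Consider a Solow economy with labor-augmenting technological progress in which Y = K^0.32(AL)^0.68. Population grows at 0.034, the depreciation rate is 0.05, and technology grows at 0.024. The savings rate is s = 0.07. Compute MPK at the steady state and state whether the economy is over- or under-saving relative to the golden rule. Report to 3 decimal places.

under-saving; MPK ≈ 0.494

The effective depreciation rate is n + g + δ = 0.034 + 0.024 + 0.05 = 0.108.
Steady-state k*: s·k^0.32 = 0.108·k gives k* = (0.07/0.108)^(1/0.68) ≈ 0.5285.
MPK = 0.32·0.5285^(-0.68) ≈ 0.4937.
MPK > n+g+δ = 0.108, so the economy is dynamically efficient (under-saving).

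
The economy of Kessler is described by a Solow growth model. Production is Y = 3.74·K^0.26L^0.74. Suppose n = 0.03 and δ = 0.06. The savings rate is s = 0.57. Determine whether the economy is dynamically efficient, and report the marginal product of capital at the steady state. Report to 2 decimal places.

dynamically inefficient; MPK ≈ 0.04

n + δ = 0.03 + 0.06 = 0.09.
Steady-state k*: s·A·k^0.26 = 0.09·k gives k* = (0.57·3.74/0.09)^(1/0.74) ≈ 72.0175.
MPK = 0.26·3.74·72.0175^(-0.74) ≈ 0.0411.
MPK < n+δ = 0.09, so the economy is dynamically inefficient (over-saving).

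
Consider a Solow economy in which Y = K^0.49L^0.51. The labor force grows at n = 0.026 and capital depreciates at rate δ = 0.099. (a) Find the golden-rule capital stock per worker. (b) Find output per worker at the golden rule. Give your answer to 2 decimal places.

The effective depreciation rate is n + δ = 0.026 + 0.099 = 0.125.
Setting f'(k) = n+δ gives 0.49·k^(0.49−1) = 0.125, hence k_gold = (0.49/0.125)^(1/0.51) ≈ 14.5648.
y_gold = 14.5648^0.49 ≈ 3.7155.

(a) k_gold ≈ 14.56; (b) y_gold ≈ 3.72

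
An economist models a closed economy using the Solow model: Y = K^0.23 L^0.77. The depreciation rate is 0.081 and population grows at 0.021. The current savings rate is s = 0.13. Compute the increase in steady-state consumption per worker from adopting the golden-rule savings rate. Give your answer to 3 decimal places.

n + δ = 0.021 + 0.081 = 0.102.
Current steady state (s = 0.13): k* = (0.13/0.102)^(1/0.77) ≈ 1.3703, y* = 1.3703^0.23 ≈ 1.0751, c* = (1−0.13)·1.0751 ≈ 0.9354.
At the golden rule the marginal product of capital equals n+δ: 0.23·k^(0.23−1) = 0.102. Solving, k_gold = (0.23/0.102)^(1/0.77) ≈ 2.8748.
y_gold = 2.8748^0.23 ≈ 1.2749, c_gold = y_gold − 0.102·k_gold ≈ 0.9817.
Gain: Δc = 0.9817 − 0.9354 ≈ 0.0463.

Δc ≈ 0.046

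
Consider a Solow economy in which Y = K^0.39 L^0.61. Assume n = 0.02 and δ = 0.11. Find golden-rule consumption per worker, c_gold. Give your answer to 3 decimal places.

c_gold ≈ 1.231

Break-even investment rate: n + δ = 0.02 + 0.11 = 0.13.
Setting f'(k) = n+δ gives 0.39·k^(0.39−1) = 0.13, hence k_gold = (0.39/0.13)^(1/0.61) ≈ 6.0557.
y_gold = 6.0557^0.39 ≈ 2.0186.
c_gold = y_gold − (n+δ)·k_gold = 2.0186 − 0.13·6.0557 ≈ 1.2313.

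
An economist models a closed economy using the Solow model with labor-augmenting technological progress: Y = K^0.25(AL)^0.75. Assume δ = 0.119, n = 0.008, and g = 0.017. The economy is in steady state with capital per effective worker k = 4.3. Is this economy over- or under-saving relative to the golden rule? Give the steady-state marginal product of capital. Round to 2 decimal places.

n + g + δ = 0.008 + 0.017 + 0.119 = 0.144.
MPK = 0.25·k^(0.25−1) = 0.25·4.3^(-0.75) ≈ 0.0837.
MPK < 0.144, so the economy is dynamically inefficient (over-saving).

over-saving; MPK ≈ 0.08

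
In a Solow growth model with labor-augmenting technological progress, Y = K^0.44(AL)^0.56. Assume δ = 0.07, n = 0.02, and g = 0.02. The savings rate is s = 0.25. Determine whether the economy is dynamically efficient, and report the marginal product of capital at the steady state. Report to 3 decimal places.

dynamically efficient; MPK ≈ 0.194

Break-even investment rate: n + g + δ = 0.02 + 0.02 + 0.07 = 0.11.
Steady-state k*: s·k^0.44 = 0.11·k gives k* = (0.25/0.11)^(1/0.56) ≈ 4.3320.
MPK = 0.44·4.3320^(-0.56) ≈ 0.1936.
MPK > n+g+δ = 0.11, so the economy is dynamically efficient (under-saving).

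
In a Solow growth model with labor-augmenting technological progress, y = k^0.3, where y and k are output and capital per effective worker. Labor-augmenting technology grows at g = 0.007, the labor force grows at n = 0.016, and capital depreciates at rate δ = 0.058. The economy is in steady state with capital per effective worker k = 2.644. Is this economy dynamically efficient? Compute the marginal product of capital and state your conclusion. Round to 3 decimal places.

dynamically efficient; MPK ≈ 0.152

Capital per effective worker breaks even when investment replaces (n + g + δ)·k; here n + g + δ = 0.081.
MPK = 0.3·k^(0.3−1) = 0.3·2.644^(-0.7) ≈ 0.1519.
MPK > 0.081, so the economy is dynamically efficient (under-saving).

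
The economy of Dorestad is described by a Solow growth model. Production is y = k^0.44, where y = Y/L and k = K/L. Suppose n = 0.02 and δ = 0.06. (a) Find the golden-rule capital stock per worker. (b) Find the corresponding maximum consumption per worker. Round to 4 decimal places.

Break-even investment rate: n + δ = 0.02 + 0.06 = 0.08.
Golden rule sets MPK = n+δ: 0.44·k^(0.44−1) = 0.08, so k_gold = (0.44/0.08)^(1/0.56) ≈ 20.9931.
y_gold = 20.9931^0.44 ≈ 3.8169; c_gold = y_gold − 0.08·k_gold ≈ 2.1375.

(a) k_gold ≈ 20.9931; (b) c_gold ≈ 2.1375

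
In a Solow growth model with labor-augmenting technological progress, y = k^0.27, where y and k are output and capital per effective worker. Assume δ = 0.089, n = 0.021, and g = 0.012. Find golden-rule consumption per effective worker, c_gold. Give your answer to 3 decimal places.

c_gold ≈ 0.979

Break-even investment rate: n + g + δ = 0.021 + 0.012 + 0.089 = 0.122.
Setting f'(k) = n+g+δ gives 0.27·k^(0.27−1) = 0.122, hence k_gold = (0.27/0.122)^(1/0.73) ≈ 2.9690.
y_gold = 2.9690^0.27 ≈ 1.3415.
c_gold = y_gold − (n+g+δ)·k_gold = 1.3415 − 0.122·2.9690 ≈ 0.9793.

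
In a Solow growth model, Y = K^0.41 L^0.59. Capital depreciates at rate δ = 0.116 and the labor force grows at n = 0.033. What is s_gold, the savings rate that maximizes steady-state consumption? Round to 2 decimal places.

s_gold = 0.41

The effective depreciation rate is n + δ = 0.033 + 0.116 = 0.149.
At the golden rule MPK = n+δ, and in any Cobb-Douglas steady state s = (n+δ)·k/y = MPK·k/y = capital's share 0.41.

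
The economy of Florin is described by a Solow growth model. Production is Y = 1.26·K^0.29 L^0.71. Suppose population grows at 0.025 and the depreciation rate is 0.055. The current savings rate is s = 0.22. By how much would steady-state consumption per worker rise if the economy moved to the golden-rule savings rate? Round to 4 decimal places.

Δc ≈ 0.0310

Capital per worker breaks even when investment replaces (n + δ)·k; here n + δ = 0.08.
Current steady state (s = 0.22): k* = (0.22·1.26/0.08)^(1/0.71) ≈ 5.7563, y* = 1.26·5.7563^0.29 ≈ 2.0932, c* = (1−0.22)·2.0932 ≈ 1.6327.
Golden rule sets MPK = n+δ: 0.29·1.26·k^(0.29−1) = 0.08, so k_gold = (0.29·1.26/0.08)^(1/0.71) ≈ 8.4942.
y_gold = 1.26·8.4942^0.29 ≈ 2.3432, c_gold = y_gold − 0.08·k_gold ≈ 1.6637.
Gain: Δc = 1.6637 − 1.6327 ≈ 0.0310.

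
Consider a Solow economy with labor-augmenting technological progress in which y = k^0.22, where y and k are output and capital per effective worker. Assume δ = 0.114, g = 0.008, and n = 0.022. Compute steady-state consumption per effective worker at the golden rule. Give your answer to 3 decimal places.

c_gold ≈ 0.879

The effective depreciation rate is n + g + δ = 0.022 + 0.008 + 0.114 = 0.144.
Golden rule sets MPK = n+g+δ: 0.22·k^(0.22−1) = 0.144, so k_gold = (0.22/0.144)^(1/0.78) ≈ 1.7218.
y_gold = 1.7218^0.22 ≈ 1.1270.
c_gold = y_gold − (n+g+δ)·k_gold = 1.1270 − 0.144·1.7218 ≈ 0.8790.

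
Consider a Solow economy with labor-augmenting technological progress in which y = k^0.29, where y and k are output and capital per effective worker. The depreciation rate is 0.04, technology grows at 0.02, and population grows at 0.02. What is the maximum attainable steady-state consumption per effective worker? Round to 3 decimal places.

Capital per effective worker breaks even when investment replaces (n + g + δ)·k; here n + g + δ = 0.08.
At the golden rule the marginal product of capital equals n+g+δ: 0.29·k^(0.29−1) = 0.08. Solving, k_gold = (0.29/0.08)^(1/0.71) ≈ 6.1342.
y_gold = 6.1342^0.29 ≈ 1.6922.
c_gold = y_gold − (n+g+δ)·k_gold = 1.6922 − 0.08·6.1342 ≈ 1.2015.

c_gold ≈ 1.201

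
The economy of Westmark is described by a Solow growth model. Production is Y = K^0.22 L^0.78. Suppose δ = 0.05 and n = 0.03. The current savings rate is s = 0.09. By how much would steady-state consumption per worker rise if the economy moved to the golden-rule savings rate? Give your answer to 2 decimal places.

Δc ≈ 0.10

The effective depreciation rate is n + δ = 0.03 + 0.05 = 0.08.
Current steady state (s = 0.09): k* = (0.09/0.08)^(1/0.78) ≈ 1.1630, y* = 1.1630^0.22 ≈ 1.0338, c* = (1−0.09)·1.0338 ≈ 0.9407.
At the golden rule the marginal product of capital equals n+δ: 0.22·k^(0.22−1) = 0.08. Solving, k_gold = (0.22/0.08)^(1/0.78) ≈ 3.6580.
y_gold = 3.6580^0.22 ≈ 1.3302, c_gold = y_gold − 0.08·k_gold ≈ 1.0375.
Gain: Δc = 1.0375 − 0.9407 ≈ 0.0968.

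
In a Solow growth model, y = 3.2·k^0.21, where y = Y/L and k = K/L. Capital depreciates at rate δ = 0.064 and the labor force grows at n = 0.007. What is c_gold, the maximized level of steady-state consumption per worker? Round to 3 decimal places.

c_gold ≈ 4.595

The effective depreciation rate is n + δ = 0.007 + 0.064 = 0.071.
At the golden rule the marginal product of capital equals n+δ: 0.21·3.2·k^(0.21−1) = 0.071. Solving, k_gold = (0.21·3.2/0.071)^(1/0.79) ≈ 17.2022.
y_gold = 3.2·17.2022^0.21 ≈ 5.8160.
c_gold = y_gold − (n+δ)·k_gold = 5.8160 − 0.071·17.2022 ≈ 4.5946.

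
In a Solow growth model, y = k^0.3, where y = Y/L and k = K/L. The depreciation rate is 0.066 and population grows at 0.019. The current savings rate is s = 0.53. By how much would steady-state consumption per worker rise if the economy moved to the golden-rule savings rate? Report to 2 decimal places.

The effective depreciation rate is n + δ = 0.019 + 0.066 = 0.085.
Current steady state (s = 0.53): k* = (0.53/0.085)^(1/0.7) ≈ 13.6619, y* = 13.6619^0.3 ≈ 2.1911, c* = (1−0.53)·2.1911 ≈ 1.0298.
At the golden rule the marginal product of capital equals n+δ: 0.3·k^(0.3−1) = 0.085. Solving, k_gold = (0.3/0.085)^(1/0.7) ≈ 6.0594.
y_gold = 6.0594^0.3 ≈ 1.7168, c_gold = y_gold − 0.085·k_gold ≈ 1.2018.
Gain: Δc = 1.2018 − 1.0298 ≈ 0.1720.

Δc ≈ 0.17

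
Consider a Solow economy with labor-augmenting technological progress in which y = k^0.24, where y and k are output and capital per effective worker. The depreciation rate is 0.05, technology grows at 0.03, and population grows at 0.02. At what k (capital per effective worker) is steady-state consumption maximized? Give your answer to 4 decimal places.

k_gold ≈ 3.1643

Capital per effective worker breaks even when investment replaces (n + g + δ)·k; here n + g + δ = 0.1.
Maximizing c = f(k) − (n+g+δ)·k gives f'(k) = n+g+δ, i.e. 0.24·k^(0.24−1) = 0.1, so k_gold = (0.24/0.1)^(1/0.76) ≈ 3.1643.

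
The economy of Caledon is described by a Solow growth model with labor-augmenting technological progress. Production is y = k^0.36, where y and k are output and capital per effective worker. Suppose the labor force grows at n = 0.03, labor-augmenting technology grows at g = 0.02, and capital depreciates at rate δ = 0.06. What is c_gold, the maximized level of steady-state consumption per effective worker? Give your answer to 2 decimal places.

The effective depreciation rate is n + g + δ = 0.03 + 0.02 + 0.06 = 0.11.
At the golden rule the marginal product of capital equals n+g+δ: 0.36·k^(0.36−1) = 0.11. Solving, k_gold = (0.36/0.11)^(1/0.64) ≈ 6.3760.
y_gold = 6.3760^0.36 ≈ 1.9482.
c_gold = y_gold − (n+g+δ)·k_gold = 1.9482 − 0.11·6.3760 ≈ 1.2469.

c_gold ≈ 1.25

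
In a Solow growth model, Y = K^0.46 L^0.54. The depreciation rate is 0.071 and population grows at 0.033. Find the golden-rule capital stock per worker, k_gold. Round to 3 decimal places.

Break-even investment rate: n + δ = 0.033 + 0.071 = 0.104.
Setting f'(k) = n+δ gives 0.46·k^(0.46−1) = 0.104, hence k_gold = (0.46/0.104)^(1/0.54) ≈ 15.6959.

k_gold ≈ 15.696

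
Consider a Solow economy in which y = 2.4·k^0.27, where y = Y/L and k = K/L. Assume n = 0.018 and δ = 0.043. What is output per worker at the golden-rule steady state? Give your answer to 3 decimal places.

Break-even investment rate: n + δ = 0.018 + 0.043 = 0.061.
Maximizing c = f(k) − (n+δ)·k gives f'(k) = n+δ, i.e. 0.27·2.4·k^(0.27−1) = 0.061, so k_gold = (0.27·2.4/0.061)^(1/0.73) ≈ 25.4575.
Output: y_gold = 2.4·k_gold^0.27 = 2.4·25.4575^0.27 ≈ 5.7515.

y_gold ≈ 5.752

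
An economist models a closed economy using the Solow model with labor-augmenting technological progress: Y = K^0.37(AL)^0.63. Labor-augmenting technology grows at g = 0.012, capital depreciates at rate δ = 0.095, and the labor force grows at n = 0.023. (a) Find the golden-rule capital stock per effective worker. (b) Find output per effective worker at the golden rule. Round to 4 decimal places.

(a) k_gold ≈ 5.2607; (b) y_gold ≈ 1.8484

Capital per effective worker breaks even when investment replaces (n + g + δ)·k; here n + g + δ = 0.13.
Maximizing c = f(k) − (n+g+δ)·k gives f'(k) = n+g+δ, i.e. 0.37·k^(0.37−1) = 0.13, so k_gold = (0.37/0.13)^(1/0.63) ≈ 5.2607.
y_gold = 5.2607^0.37 ≈ 1.8484.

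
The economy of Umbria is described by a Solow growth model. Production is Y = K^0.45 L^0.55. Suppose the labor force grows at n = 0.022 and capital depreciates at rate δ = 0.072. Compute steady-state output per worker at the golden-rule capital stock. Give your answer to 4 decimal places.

Break-even investment rate: n + δ = 0.022 + 0.072 = 0.094.
Maximizing c = f(k) − (n+δ)·k gives f'(k) = n+δ, i.e. 0.45·k^(0.45−1) = 0.094, so k_gold = (0.45/0.094)^(1/0.55) ≈ 17.2392.
Output: y_gold = k_gold^0.45 = 17.2392^0.45 ≈ 3.6011.

y_gold ≈ 3.6011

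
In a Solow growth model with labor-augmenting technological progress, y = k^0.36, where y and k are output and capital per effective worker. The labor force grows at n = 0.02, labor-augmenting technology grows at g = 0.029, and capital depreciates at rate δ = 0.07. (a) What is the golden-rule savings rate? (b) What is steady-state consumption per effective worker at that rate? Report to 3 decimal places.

The effective depreciation rate is n + g + δ = 0.02 + 0.029 + 0.07 = 0.119.
For Cobb-Douglas, s_gold equals capital's share: s_gold = 0.36.
Setting f'(k) = n+g+δ gives 0.36·k^(0.36−1) = 0.119, hence k_gold = (0.36/0.119)^(1/0.64) ≈ 5.6387.
y_gold = 5.6387^0.36 ≈ 1.8639; c_gold = (1−0.36)·y_gold ≈ 1.1929.

(a) s_gold = 0.360; (b) c_gold ≈ 1.193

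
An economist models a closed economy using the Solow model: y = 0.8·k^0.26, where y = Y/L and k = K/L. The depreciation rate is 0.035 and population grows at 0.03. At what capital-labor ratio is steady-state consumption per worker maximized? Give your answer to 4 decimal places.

k_gold ≈ 4.8154

Break-even investment rate: n + δ = 0.03 + 0.035 = 0.065.
Setting f'(k) = n+δ gives 0.26·0.8·k^(0.26−1) = 0.065, hence k_gold = (0.26·0.8/0.065)^(1/0.74) ≈ 4.8154.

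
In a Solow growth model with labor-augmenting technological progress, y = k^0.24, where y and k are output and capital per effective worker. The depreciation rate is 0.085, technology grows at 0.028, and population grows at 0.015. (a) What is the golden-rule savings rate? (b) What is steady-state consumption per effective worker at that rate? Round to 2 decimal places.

(a) s_gold = 0.24; (b) c_gold ≈ 0.93

Capital per effective worker breaks even when investment replaces (n + g + δ)·k; here n + g + δ = 0.128.
For Cobb-Douglas, s_gold equals capital's share: s_gold = 0.24.
At the golden rule the marginal product of capital equals n+g+δ: 0.24·k^(0.24−1) = 0.128. Solving, k_gold = (0.24/0.128)^(1/0.76) ≈ 2.2867.
y_gold = 2.2867^0.24 ≈ 1.2196; c_gold = (1−0.24)·y_gold ≈ 0.9269.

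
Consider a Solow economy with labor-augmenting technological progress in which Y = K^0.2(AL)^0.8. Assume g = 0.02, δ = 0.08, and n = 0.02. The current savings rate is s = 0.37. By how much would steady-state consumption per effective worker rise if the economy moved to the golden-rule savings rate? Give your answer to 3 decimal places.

Δc ≈ 0.074

n + g + δ = 0.02 + 0.02 + 0.08 = 0.12.
Current steady state (s = 0.37): k* = (0.37/0.12)^(1/0.8) ≈ 4.0858, y* = 4.0858^0.2 ≈ 1.3251, c* = (1−0.37)·1.3251 ≈ 0.8348.
Setting f'(k) = n+g+δ gives 0.2·k^(0.2−1) = 0.12, hence k_gold = (0.2/0.12)^(1/0.8) ≈ 1.8937.
y_gold = 1.8937^0.2 ≈ 1.1362, c_gold = y_gold − 0.12·k_gold ≈ 0.9090.
Gain: Δc = 0.9090 − 0.8348 ≈ 0.0742.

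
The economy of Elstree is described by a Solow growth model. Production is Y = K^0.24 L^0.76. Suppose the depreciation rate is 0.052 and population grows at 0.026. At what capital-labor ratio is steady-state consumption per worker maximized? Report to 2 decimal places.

n + δ = 0.026 + 0.052 = 0.078.
Maximizing c = f(k) − (n+δ)·k gives f'(k) = n+δ, i.e. 0.24·k^(0.24−1) = 0.078, so k_gold = (0.24/0.078)^(1/0.76) ≈ 4.3879.

k_gold ≈ 4.39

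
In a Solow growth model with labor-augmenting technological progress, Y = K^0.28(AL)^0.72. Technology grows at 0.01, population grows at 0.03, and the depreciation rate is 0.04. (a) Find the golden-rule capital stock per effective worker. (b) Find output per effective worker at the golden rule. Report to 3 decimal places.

n + g + δ = 0.03 + 0.01 + 0.04 = 0.08.
Maximizing c = f(k) − (n+g+δ)·k gives f'(k) = n+g+δ, i.e. 0.28·k^(0.28−1) = 0.08, so k_gold = (0.28/0.08)^(1/0.72) ≈ 5.6971.
y_gold = 5.6971^0.28 ≈ 1.6277.

(a) k_gold ≈ 5.697; (b) y_gold ≈ 1.628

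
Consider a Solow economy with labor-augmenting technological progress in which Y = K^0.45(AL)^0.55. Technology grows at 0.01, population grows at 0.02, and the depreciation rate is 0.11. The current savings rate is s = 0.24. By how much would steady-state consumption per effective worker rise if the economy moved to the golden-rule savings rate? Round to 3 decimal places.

n + g + δ = 0.02 + 0.01 + 0.11 = 0.14.
Current steady state (s = 0.24): k* = (0.24/0.14)^(1/0.55) ≈ 2.6644, y* = 2.6644^0.45 ≈ 1.5543, c* = (1−0.24)·1.5543 ≈ 1.1812.
At the golden rule the marginal product of capital equals n+g+δ: 0.45·k^(0.45−1) = 0.14. Solving, k_gold = (0.45/0.14)^(1/0.55) ≈ 8.3555.
y_gold = 8.3555^0.45 ≈ 2.5995, c_gold = y_gold − 0.14·k_gold ≈ 1.4297.
Gain: Δc = 1.4297 − 1.1812 ≈ 0.2485.

Δc ≈ 0.248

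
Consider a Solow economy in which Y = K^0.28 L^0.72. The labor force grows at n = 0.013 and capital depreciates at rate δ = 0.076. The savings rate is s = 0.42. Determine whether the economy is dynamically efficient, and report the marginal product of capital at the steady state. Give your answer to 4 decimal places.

dynamically inefficient; MPK ≈ 0.0593

Capital per worker breaks even when investment replaces (n + δ)·k; here n + δ = 0.089.
Steady-state k*: s·k^0.28 = 0.089·k gives k* = (0.42/0.089)^(1/0.72) ≈ 8.6281.
MPK = 0.28·8.6281^(-0.72) ≈ 0.0593.
MPK < n+δ = 0.089, so the economy is dynamically inefficient (over-saving).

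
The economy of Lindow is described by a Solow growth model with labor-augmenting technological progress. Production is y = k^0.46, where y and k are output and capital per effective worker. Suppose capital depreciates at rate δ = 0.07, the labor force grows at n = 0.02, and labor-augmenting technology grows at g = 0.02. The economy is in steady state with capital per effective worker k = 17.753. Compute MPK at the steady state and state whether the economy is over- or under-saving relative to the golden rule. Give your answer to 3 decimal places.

over-saving; MPK ≈ 0.097

Break-even investment rate: n + g + δ = 0.02 + 0.02 + 0.07 = 0.11.
MPK = 0.46·k^(0.46−1) = 0.46·17.753^(-0.54) ≈ 0.0973.
MPK < 0.11, so the economy is dynamically inefficient (over-saving).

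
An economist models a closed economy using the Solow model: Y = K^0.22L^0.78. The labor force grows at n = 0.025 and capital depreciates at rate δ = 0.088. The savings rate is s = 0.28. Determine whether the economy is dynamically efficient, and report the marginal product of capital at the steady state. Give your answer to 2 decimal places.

The effective depreciation rate is n + δ = 0.025 + 0.088 = 0.113.
Steady-state k*: s·k^0.22 = 0.113·k gives k* = (0.28/0.113)^(1/0.78) ≈ 3.2006.
MPK = 0.22·3.2006^(-0.78) ≈ 0.0888.
MPK < n+δ = 0.113, so the economy is dynamically inefficient (over-saving).

dynamically inefficient; MPK ≈ 0.09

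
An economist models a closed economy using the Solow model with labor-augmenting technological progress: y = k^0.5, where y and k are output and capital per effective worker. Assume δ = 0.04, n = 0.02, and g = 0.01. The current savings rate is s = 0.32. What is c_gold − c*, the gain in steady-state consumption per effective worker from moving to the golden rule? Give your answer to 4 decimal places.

Break-even investment rate: n + g + δ = 0.02 + 0.01 + 0.04 = 0.07.
Current steady state (s = 0.32): k* = (0.32/0.07)^(1/0.5) ≈ 20.8980, y* = 20.8980^0.5 ≈ 4.5714, c* = (1−0.32)·4.5714 ≈ 3.1086.
Golden rule sets MPK = n+g+δ: 0.5·k^(0.5−1) = 0.07, so k_gold = (0.5/0.07)^(1/0.5) ≈ 51.0204.
y_gold = 51.0204^0.5 ≈ 7.1429, c_gold = y_gold − 0.07·k_gold ≈ 3.5714.
Gain: Δc = 3.5714 − 3.1086 ≈ 0.4629.

Δc ≈ 0.4629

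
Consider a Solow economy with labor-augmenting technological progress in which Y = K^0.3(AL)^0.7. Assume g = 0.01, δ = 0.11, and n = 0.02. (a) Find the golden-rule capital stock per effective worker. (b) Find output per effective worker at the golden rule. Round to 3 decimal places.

(a) k_gold ≈ 2.971; (b) y_gold ≈ 1.386

n + g + δ = 0.02 + 0.01 + 0.11 = 0.14.
Setting f'(k) = n+g+δ gives 0.3·k^(0.3−1) = 0.14, hence k_gold = (0.3/0.14)^(1/0.7) ≈ 2.9706.
y_gold = 2.9706^0.3 ≈ 1.3863.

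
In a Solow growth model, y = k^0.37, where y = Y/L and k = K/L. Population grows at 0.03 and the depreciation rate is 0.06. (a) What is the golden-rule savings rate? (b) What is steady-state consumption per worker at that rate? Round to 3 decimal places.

(a) s_gold = 0.370; (b) c_gold ≈ 1.445

The effective depreciation rate is n + δ = 0.03 + 0.06 = 0.09.
For Cobb-Douglas, s_gold equals capital's share: s_gold = 0.37.
Setting f'(k) = n+δ gives 0.37·k^(0.37−1) = 0.09, hence k_gold = (0.37/0.09)^(1/0.63) ≈ 9.4306.
y_gold = 9.4306^0.37 ≈ 2.2939; c_gold = (1−0.37)·y_gold ≈ 1.4452.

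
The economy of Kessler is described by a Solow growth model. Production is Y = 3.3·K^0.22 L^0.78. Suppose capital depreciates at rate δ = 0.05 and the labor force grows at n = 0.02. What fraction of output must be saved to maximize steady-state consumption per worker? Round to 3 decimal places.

s_gold = 0.220

n + δ = 0.02 + 0.05 = 0.07.
At the golden rule MPK = n+δ, and in any Cobb-Douglas steady state s = (n+δ)·k/y = MPK·k/y = capital's share 0.22.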